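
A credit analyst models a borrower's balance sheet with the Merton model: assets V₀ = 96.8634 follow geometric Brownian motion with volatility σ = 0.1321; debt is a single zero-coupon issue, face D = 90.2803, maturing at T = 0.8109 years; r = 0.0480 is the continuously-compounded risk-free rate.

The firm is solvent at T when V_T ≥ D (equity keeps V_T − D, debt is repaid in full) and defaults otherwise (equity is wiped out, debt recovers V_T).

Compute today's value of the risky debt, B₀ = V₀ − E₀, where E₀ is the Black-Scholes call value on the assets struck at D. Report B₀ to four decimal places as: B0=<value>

d₁ = [ln(V₀/D) + (r + σ²/2)T] / (σ√T)
   = [ln(96.8634/90.2803) + (0.0480 + 0.5·0.1321²)·0.8109] / (0.1321·√0.8109)
   = [0.070382 + 0.045998] / 0.118956 = 0.978353
d₂ = d₁ − σ√T = 0.978353 − 0.118956 = 0.859396
N(d₁) = 0.836050,  N(d₂) = 0.804939,  e^(−rT) = 0.961825
E₀ = V₀·N(d₁) − D·e^(−rT)·N(d₂)
   = 96.8634·0.836050 − 90.2803·0.961825·0.804939 = 11.086716
B₀ = V₀ − E₀ = 96.8634 − 11.086716 = 85.776684

B0=85.7767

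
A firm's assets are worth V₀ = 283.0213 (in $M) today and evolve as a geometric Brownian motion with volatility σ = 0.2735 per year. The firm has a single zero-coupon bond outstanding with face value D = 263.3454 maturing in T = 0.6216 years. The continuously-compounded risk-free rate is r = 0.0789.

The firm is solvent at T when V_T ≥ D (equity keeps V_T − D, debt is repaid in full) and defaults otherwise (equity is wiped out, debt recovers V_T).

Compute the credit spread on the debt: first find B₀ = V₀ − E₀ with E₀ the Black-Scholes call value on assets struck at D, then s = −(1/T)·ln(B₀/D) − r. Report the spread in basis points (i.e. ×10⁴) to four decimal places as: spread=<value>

d₁ = [ln(V₀/D) + (r + σ²/2)T] / (σ√T)
   = [ln(283.0213/263.3454) + (0.0789 + 0.5·0.2735²)·0.6216] / (0.2735·√0.6216)
   = [0.072056 + 0.072293] / 0.215632 = 0.669421
d₂ = d₁ − σ√T = 0.669421 − 0.215632 = 0.453789
N(d₁) = 0.748387,  N(d₂) = 0.675010,  e^(−rT) = 0.952139
E₀ = V₀·N(d₁) − D·e^(−rT)·N(d₂)
   = 283.0213·0.748387 − 263.3454·0.952139·0.675010 = 42.556426
B₀ = V₀ − E₀ = 283.0213 − 42.556426 = 240.464874
spread = −(1/T)·ln(B₀/D) − r = −(1/0.6216)·ln(240.464874/263.3454) − 0.0789 = 0.06732338
in basis points: 0.06732338 × 10⁴ = 673.2338 bp

spread=673.2338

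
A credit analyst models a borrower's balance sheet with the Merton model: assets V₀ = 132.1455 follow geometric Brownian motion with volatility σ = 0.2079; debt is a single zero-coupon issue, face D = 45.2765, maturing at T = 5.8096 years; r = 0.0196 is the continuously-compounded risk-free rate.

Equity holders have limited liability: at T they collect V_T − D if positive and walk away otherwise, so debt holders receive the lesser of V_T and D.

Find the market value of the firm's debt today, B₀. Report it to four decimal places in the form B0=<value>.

B0=40.2957

d₁ = [ln(V₀/D) + (r + σ²/2)T] / (σ√T)
   = [ln(132.1455/45.2765) + (0.0196 + 0.5·0.2079²)·5.8096] / (0.2079·√5.8096)
   = [1.071115 + 0.239421] / 0.501104 = 2.615299
d₂ = d₁ − σ√T = 2.615299 − 0.501104 = 2.114195
N(d₁) = 0.995543,  N(d₂) = 0.982751,  e^(−rT) = 0.892376
E₀ = V₀·N(d₁) − D·e^(−rT)·N(d₂)
   = 132.1455·0.995543 − 45.2765·0.892376·0.982751 = 91.849756
B₀ = V₀ − E₀ = 132.1455 − 91.849756 = 40.295744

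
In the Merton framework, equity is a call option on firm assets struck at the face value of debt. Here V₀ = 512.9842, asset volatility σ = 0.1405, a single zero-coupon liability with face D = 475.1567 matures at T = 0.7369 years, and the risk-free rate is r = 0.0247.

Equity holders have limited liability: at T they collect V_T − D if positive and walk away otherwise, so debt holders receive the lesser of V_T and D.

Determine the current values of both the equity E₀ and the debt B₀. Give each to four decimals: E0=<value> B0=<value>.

E0=53.6594 B0=459.3248

d₁ = [ln(V₀/D) + (r + σ²/2)T] / (σ√T)
   = [ln(512.9842/475.1567) + (0.0247 + 0.5·0.1405²)·0.7369] / (0.1405·√0.7369)
   = [0.076600 + 0.025475] / 0.120609 = 0.846329
d₂ = d₁ − σ√T = 0.846329 − 0.120609 = 0.725720
N(d₁) = 0.801315,  N(d₂) = 0.765995,  e^(−rT) = 0.981963
E₀ = V₀·N(d₁) − D·e^(−rT)·N(d₂)
   = 512.9842·0.801315 − 475.1567·0.981963·0.765995 = 53.659418
B₀ = V₀ − E₀ = 512.9842 − 53.659418 = 459.324782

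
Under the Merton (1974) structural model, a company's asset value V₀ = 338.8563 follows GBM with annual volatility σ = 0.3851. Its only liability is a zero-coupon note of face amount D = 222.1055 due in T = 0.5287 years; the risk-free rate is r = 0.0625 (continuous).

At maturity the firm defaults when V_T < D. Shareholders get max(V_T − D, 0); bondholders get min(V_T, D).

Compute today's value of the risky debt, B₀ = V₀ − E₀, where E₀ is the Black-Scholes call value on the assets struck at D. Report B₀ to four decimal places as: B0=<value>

d₁ = [ln(V₀/D) + (r + σ²/2)T] / (σ√T)
   = [ln(338.8563/222.1055) + (0.0625 + 0.5·0.3851²)·0.5287] / (0.3851·√0.5287)
   = [0.422424 + 0.072247] / 0.280013 = 1.766600
d₂ = d₁ − σ√T = 1.766600 − 0.280013 = 1.486587
N(d₁) = 0.961352,  N(d₂) = 0.931438,  e^(−rT) = 0.967496
E₀ = V₀·N(d₁) − D·e^(−rT)·N(d₂)
   = 338.8563·0.961352 − 222.1055·0.967496·0.931438 = 125.607098
B₀ = V₀ − E₀ = 338.8563 − 125.607098 = 213.249202

B0=213.2492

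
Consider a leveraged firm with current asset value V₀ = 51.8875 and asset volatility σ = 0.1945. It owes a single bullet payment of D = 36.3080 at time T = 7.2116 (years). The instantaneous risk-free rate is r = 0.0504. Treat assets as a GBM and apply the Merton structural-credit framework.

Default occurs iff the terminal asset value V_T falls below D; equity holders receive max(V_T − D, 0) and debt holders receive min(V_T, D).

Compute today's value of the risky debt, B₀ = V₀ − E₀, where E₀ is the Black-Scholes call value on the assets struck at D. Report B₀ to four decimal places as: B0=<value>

d₁ = [ln(V₀/D) + (r + σ²/2)T] / (σ√T)
   = [ln(51.8875/36.3080) + (0.0504 + 0.5·0.1945²)·7.2116] / (0.1945·√7.2116)
   = [0.357040 + 0.499873] / 0.522319 = 1.640594
d₂ = d₁ − σ√T = 1.640594 − 0.522319 = 1.118276
N(d₁) = 0.949559,  N(d₂) = 0.868275,  e^(−rT) = 0.695263
E₀ = V₀·N(d₁) − D·e^(−rT)·N(d₂)
   = 51.8875·0.949559 − 36.3080·0.695263·0.868275 = 27.351837
B₀ = V₀ − E₀ = 51.8875 − 27.351837 = 24.535663

B0=24.5357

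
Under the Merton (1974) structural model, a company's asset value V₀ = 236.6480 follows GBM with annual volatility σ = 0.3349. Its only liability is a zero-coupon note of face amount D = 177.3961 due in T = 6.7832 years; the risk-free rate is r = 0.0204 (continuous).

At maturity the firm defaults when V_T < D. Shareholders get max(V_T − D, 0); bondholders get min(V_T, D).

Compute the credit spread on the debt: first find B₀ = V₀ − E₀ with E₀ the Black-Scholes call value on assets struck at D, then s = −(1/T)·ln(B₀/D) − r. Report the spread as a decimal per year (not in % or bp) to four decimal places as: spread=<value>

d₁ = [ln(V₀/D) + (r + σ²/2)T] / (σ√T)
   = [ln(236.6480/177.3961) + (0.0204 + 0.5·0.3349²)·6.7832] / (0.3349·√6.7832)
   = [0.288189 + 0.518772] / 0.872233 = 0.925167
d₂ = d₁ − σ√T = 0.925167 − 0.872233 = 0.052934
N(d₁) = 0.822560,  N(d₂) = 0.521108,  e^(−rT) = 0.870770
E₀ = V₀·N(d₁) − D·e^(−rT)·N(d₂)
   = 236.6480·0.822560 − 177.3961·0.870770·0.521108 = 114.161134
B₀ = V₀ − E₀ = 236.6480 − 114.161134 = 122.486866
spread = −(1/T)·ln(B₀/D) − r = −(1/6.7832)·ln(122.486866/177.3961) − 0.0204 = 0.03420274

spread=0.0342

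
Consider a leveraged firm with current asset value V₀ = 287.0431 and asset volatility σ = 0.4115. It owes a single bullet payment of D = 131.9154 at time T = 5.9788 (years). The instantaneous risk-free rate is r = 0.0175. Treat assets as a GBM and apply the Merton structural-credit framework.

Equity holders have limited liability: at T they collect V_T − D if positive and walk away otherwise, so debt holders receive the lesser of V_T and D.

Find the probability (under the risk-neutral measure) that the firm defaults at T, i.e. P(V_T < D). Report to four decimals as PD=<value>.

PD=0.3544

d₁ = [ln(V₀/D) + (r + σ²/2)T] / (σ√T)
   = [ln(287.0431/131.9154) + (0.0175 + 0.5·0.4115²)·5.9788] / (0.4115·√5.9788)
   = [0.777472 + 0.610831] / 1.006183 = 1.379772
d₂ = d₁ − σ√T = 1.379772 − 1.006183 = 0.373589
risk-neutral PD = N(−d₂) = N(-0.373589) = 0.354355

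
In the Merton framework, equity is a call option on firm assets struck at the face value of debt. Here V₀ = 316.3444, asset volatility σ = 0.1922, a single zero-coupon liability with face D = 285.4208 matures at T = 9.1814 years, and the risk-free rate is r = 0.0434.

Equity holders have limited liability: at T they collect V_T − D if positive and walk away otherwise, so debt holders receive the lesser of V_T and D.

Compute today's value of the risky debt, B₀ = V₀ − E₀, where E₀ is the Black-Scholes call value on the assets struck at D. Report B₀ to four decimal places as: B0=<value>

B0=176.5428

d₁ = [ln(V₀/D) + (r + σ²/2)T] / (σ√T)
   = [ln(316.3444/285.4208) + (0.0434 + 0.5·0.1922²)·9.1814] / (0.1922·√9.1814)
   = [0.102867 + 0.568057] / 0.582382 = 1.152034
d₂ = d₁ − σ√T = 1.152034 − 0.582382 = 0.569653
N(d₁) = 0.875347,  N(d₂) = 0.715543,  e^(−rT) = 0.671345
E₀ = V₀·N(d₁) − D·e^(−rT)·N(d₂)
   = 316.3444·0.875347 − 285.4208·0.671345·0.715543 = 139.801639
B₀ = V₀ − E₀ = 316.3444 − 139.801639 = 176.542761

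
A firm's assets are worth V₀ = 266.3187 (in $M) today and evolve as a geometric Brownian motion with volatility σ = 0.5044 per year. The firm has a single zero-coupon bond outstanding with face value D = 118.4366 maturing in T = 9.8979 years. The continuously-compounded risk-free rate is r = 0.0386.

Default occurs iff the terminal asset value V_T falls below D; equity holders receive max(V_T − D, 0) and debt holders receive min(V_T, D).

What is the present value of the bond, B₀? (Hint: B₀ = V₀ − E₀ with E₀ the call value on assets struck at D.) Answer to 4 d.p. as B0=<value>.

B0=55.3550

d₁ = [ln(V₀/D) + (r + σ²/2)T] / (σ√T)
   = [ln(266.3187/118.4366) + (0.0386 + 0.5·0.5044²)·9.8979] / (0.5044·√9.8979)
   = [0.810316 + 1.641168] / 1.586889 = 1.544836
d₂ = d₁ − σ√T = 1.544836 − 1.586889 = -0.042053
N(d₁) = 0.938807,  N(d₂) = 0.483228,  e^(−rT) = 0.682455
E₀ = V₀·N(d₁) − D·e^(−rT)·N(d₂)
   = 266.3187·0.938807 − 118.4366·0.682455·0.483228 = 210.963683
B₀ = V₀ − E₀ = 266.3187 − 210.963683 = 55.355017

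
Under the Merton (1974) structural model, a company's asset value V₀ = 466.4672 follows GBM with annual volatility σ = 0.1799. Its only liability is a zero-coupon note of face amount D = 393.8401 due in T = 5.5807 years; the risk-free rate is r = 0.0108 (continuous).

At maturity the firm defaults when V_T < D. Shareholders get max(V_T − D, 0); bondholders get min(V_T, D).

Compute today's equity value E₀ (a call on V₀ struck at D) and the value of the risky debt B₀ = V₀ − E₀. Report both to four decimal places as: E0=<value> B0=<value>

d₁ = [ln(V₀/D) + (r + σ²/2)T] / (σ√T)
   = [ln(466.4672/393.8401) + (0.0108 + 0.5·0.1799²)·5.5807] / (0.1799·√5.5807)
   = [0.169243 + 0.150578] / 0.424987 = 0.752544
d₂ = d₁ − σ√T = 0.752544 − 0.424987 = 0.327557
N(d₁) = 0.774138,  N(d₂) = 0.628377,  e^(−rT) = 0.941509
E₀ = V₀·N(d₁) − D·e^(−rT)·N(d₂)
   = 466.4672·0.774138 − 393.8401·0.941509·0.628377 = 128.105428
B₀ = V₀ − E₀ = 466.4672 − 128.105428 = 338.361772

E0=128.1054 B0=338.3618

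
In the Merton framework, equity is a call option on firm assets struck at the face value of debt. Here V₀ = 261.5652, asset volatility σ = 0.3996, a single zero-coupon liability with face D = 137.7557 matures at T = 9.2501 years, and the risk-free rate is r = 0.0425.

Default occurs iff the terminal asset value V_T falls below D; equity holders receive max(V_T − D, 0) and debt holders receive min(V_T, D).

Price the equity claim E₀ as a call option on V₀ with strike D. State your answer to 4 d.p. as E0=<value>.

E0=187.2209

d₁ = [ln(V₀/D) + (r + σ²/2)T] / (σ√T)
   = [ln(261.5652/137.7557) + (0.0425 + 0.5·0.3996²)·9.2501] / (0.3996·√9.2501)
   = [0.641202 + 1.131658] / 1.215343 = 1.458733
d₂ = d₁ − σ√T = 1.458733 − 1.215343 = 0.243390
N(d₁) = 0.927681,  N(d₂) = 0.596148,  e^(−rT) = 0.674942
E₀ = V₀·N(d₁) − D·e^(−rT)·N(d₂)
   = 261.5652·0.927681 − 137.7557·0.674942·0.596148 = 187.220860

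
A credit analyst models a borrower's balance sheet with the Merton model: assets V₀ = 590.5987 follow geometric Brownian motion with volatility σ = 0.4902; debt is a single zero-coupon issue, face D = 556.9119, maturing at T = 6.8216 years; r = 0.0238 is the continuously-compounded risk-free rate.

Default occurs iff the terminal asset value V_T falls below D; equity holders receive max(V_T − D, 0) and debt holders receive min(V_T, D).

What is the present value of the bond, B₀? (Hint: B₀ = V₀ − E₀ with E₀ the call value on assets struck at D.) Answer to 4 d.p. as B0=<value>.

B0=274.4791

d₁ = [ln(V₀/D) + (r + σ²/2)T] / (σ√T)
   = [ln(590.5987/556.9119) + (0.0238 + 0.5·0.4902²)·6.8216] / (0.4902·√6.8216)
   = [0.058730 + 0.981956] / 1.280314 = 0.812836
d₂ = d₁ − σ√T = 0.812836 − 1.280314 = -0.467478
N(d₁) = 0.791844,  N(d₂) = 0.320079,  e^(−rT) = 0.850140
E₀ = V₀·N(d₁) − D·e^(−rT)·N(d₂)
   = 590.5987·0.791844 − 556.9119·0.850140·0.320079 = 316.119582
B₀ = V₀ − E₀ = 590.5987 − 316.119582 = 274.479118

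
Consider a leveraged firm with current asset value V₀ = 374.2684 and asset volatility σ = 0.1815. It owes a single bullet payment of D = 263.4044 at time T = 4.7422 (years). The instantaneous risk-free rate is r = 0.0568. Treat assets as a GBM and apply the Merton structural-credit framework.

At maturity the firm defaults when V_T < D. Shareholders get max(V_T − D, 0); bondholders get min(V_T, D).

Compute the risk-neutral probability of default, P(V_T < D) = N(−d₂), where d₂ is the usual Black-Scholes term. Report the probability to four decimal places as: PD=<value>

PD=0.0849

d₁ = [ln(V₀/D) + (r + σ²/2)T] / (σ√T)
   = [ln(374.2684/263.4044) + (0.0568 + 0.5·0.1815²)·4.7422] / (0.1815·√4.7422)
   = [0.351283 + 0.347466] / 0.395245 = 1.767888
d₂ = d₁ − σ√T = 1.767888 − 0.395245 = 1.372642
risk-neutral PD = N(−d₂) = N(-1.372642) = 0.084932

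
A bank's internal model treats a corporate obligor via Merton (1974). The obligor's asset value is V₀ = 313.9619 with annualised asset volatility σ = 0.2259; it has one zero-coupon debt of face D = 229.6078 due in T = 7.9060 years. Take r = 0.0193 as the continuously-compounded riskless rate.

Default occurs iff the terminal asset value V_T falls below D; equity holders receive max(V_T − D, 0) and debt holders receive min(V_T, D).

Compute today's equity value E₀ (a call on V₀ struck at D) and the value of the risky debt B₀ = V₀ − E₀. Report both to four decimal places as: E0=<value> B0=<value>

E0=137.5875 B0=176.3744

d₁ = [ln(V₀/D) + (r + σ²/2)T] / (σ√T)
   = [ln(313.9619/229.6078) + (0.0193 + 0.5·0.2259²)·7.9060] / (0.2259·√7.9060)
   = [0.312899 + 0.354311] / 0.635177 = 1.050431
d₂ = d₁ − σ√T = 1.050431 − 0.635177 = 0.415254
N(d₁) = 0.853240,  N(d₂) = 0.661022,  e^(−rT) = 0.858485
E₀ = V₀·N(d₁) − D·e^(−rT)·N(d₂)
   = 313.9619·0.853240 − 229.6078·0.858485·0.661022 = 137.587546
B₀ = V₀ − E₀ = 313.9619 − 137.587546 = 176.374354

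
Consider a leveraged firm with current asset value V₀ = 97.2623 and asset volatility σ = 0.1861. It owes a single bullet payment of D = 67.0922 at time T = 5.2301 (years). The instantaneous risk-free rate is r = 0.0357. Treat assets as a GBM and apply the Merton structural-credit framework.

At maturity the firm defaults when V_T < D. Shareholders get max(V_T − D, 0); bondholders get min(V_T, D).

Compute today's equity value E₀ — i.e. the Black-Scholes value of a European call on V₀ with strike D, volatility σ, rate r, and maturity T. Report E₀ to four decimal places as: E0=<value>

E0=42.9676

d₁ = [ln(V₀/D) + (r + σ²/2)T] / (σ√T)
   = [ln(97.2623/67.0922) + (0.0357 + 0.5·0.1861²)·5.2301] / (0.1861·√5.2301)
   = [0.371344 + 0.277282] / 0.425600 = 1.524028
d₂ = d₁ − σ√T = 1.524028 − 0.425600 = 1.098428
N(d₁) = 0.936249,  N(d₂) = 0.863991,  e^(−rT) = 0.829681
E₀ = V₀·N(d₁) − D·e^(−rT)·N(d₂)
   = 97.2623·0.936249 − 67.0922·0.829681·0.863991 = 42.967594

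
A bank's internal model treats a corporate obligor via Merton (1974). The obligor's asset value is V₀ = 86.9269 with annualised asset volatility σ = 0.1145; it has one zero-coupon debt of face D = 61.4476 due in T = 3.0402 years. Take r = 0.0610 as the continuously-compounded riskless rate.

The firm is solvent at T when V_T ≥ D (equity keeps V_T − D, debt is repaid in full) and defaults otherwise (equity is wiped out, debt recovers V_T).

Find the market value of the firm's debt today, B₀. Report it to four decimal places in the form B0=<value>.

B0=51.0306

d₁ = [ln(V₀/D) + (r + σ²/2)T] / (σ√T)
   = [ln(86.9269/61.4476) + (0.0610 + 0.5·0.1145²)·3.0402] / (0.1145·√3.0402)
   = [0.346883 + 0.205381] / 0.199644 = 2.766241
d₂ = d₁ − σ√T = 2.766241 − 0.199644 = 2.566597
N(d₁) = 0.997165,  N(d₂) = 0.994865,  e^(−rT) = 0.830729
E₀ = V₀·N(d₁) − D·e^(−rT)·N(d₂)
   = 86.9269·0.997165 − 61.4476·0.830729·0.994865 = 35.896286
B₀ = V₀ − E₀ = 86.9269 − 35.896286 = 51.030614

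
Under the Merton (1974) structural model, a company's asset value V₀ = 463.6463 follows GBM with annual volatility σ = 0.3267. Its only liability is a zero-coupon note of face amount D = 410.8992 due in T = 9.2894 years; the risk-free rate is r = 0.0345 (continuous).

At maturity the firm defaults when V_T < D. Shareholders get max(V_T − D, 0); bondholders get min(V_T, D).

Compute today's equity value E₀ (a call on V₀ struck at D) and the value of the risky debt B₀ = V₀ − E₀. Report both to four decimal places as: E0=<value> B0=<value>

E0=240.6660 B0=222.9803

d₁ = [ln(V₀/D) + (r + σ²/2)T] / (σ√T)
   = [ln(463.6463/410.8992) + (0.0345 + 0.5·0.3267²)·9.2894] / (0.3267·√9.2894)
   = [0.120774 + 0.816227] / 0.995733 = 0.941016
d₂ = d₁ − σ√T = 0.941016 − 0.995733 = -0.054717
N(d₁) = 0.826652,  N(d₂) = 0.478182,  e^(−rT) = 0.725797
E₀ = V₀·N(d₁) − D·e^(−rT)·N(d₂)
   = 463.6463·0.826652 − 410.8992·0.725797·0.478182 = 240.665995
B₀ = V₀ − E₀ = 463.6463 − 240.665995 = 222.980305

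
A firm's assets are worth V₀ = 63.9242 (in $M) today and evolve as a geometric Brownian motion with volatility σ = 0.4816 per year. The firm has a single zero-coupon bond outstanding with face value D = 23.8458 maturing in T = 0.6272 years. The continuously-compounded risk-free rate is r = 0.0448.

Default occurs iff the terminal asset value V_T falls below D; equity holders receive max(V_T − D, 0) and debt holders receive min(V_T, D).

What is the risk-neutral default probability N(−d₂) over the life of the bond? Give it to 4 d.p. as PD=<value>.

PD=0.0068

d₁ = [ln(V₀/D) + (r + σ²/2)T] / (σ√T)
   = [ln(63.9242/23.8458) + (0.0448 + 0.5·0.4816²)·0.6272] / (0.4816·√0.6272)
   = [0.986090 + 0.100834] / 0.381408 = 2.849770
d₂ = d₁ − σ√T = 2.849770 − 0.381408 = 2.468362
risk-neutral PD = N(−d₂) = N(-2.468362) = 0.006787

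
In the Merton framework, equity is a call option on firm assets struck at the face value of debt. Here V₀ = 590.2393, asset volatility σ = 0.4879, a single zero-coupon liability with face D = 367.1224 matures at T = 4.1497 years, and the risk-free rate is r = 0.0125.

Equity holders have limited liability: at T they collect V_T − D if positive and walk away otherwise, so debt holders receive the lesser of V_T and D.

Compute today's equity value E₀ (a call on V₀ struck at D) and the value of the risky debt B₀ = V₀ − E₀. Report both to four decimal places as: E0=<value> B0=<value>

d₁ = [ln(V₀/D) + (r + σ²/2)T] / (σ√T)
   = [ln(590.2393/367.1224) + (0.0125 + 0.5·0.4879²)·4.1497] / (0.4879·√4.1497)
   = [0.474833 + 0.545782] / 0.993892 = 1.026887
d₂ = d₁ − σ√T = 1.026887 − 0.993892 = 0.032995
N(d₁) = 0.847763,  N(d₂) = 0.513161,  e^(−rT) = 0.949451
E₀ = V₀·N(d₁) − D·e^(−rT)·N(d₂)
   = 590.2393·0.847763 − 367.1224·0.949451·0.513161 = 321.513383
B₀ = V₀ − E₀ = 590.2393 − 321.513383 = 268.725917

E0=321.5134 B0=268.7259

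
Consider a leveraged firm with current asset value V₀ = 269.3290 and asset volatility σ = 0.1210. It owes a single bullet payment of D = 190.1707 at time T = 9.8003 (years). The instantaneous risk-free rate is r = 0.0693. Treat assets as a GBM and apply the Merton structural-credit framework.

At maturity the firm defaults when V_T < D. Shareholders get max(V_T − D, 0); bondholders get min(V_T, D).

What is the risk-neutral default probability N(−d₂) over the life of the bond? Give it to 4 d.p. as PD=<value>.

d₁ = [ln(V₀/D) + (r + σ²/2)T] / (σ√T)
   = [ln(269.3290/190.1707) + (0.0693 + 0.5·0.1210²)·9.8003] / (0.1210·√9.8003)
   = [0.348012 + 0.750904] / 0.378796 = 2.901077
d₂ = d₁ − σ√T = 2.901077 − 0.378796 = 2.522281
risk-neutral PD = N(−d₂) = N(-2.522281) = 0.005830

PD=0.0058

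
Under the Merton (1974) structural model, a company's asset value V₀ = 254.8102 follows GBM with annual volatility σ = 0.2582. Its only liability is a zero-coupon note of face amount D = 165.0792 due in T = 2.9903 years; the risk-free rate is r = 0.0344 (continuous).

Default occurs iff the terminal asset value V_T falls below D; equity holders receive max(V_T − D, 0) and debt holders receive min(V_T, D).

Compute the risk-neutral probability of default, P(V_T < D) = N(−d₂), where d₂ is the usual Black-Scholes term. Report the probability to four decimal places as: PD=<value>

d₁ = [ln(V₀/D) + (r + σ²/2)T] / (σ√T)
   = [ln(254.8102/165.0792) + (0.0344 + 0.5·0.2582²)·2.9903] / (0.2582·√2.9903)
   = [0.434094 + 0.202544] / 0.446492 = 1.425865
d₂ = d₁ − σ√T = 1.425865 − 0.446492 = 0.979374
risk-neutral PD = N(−d₂) = N(-0.979374) = 0.163698

PD=0.1637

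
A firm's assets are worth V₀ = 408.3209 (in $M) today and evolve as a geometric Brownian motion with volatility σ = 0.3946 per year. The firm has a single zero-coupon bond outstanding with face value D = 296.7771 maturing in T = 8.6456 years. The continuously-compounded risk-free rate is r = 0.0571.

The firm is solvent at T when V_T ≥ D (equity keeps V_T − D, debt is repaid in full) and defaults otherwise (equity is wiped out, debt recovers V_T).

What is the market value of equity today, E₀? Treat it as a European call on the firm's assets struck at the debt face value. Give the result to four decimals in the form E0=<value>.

d₁ = [ln(V₀/D) + (r + σ²/2)T] / (σ√T)
   = [ln(408.3209/296.7771) + (0.0571 + 0.5·0.3946²)·8.6456] / (0.3946·√8.6456)
   = [0.319072 + 1.166763] / 1.160258 = 1.280607
d₂ = d₁ − σ√T = 1.280607 − 1.160258 = 0.120349
N(d₁) = 0.899834,  N(d₂) = 0.547897,  e^(−rT) = 0.610386
E₀ = V₀·N(d₁) − D·e^(−rT)·N(d₂)
   = 408.3209·0.899834 − 296.7771·0.610386·0.547897 = 268.170394

E0=268.1704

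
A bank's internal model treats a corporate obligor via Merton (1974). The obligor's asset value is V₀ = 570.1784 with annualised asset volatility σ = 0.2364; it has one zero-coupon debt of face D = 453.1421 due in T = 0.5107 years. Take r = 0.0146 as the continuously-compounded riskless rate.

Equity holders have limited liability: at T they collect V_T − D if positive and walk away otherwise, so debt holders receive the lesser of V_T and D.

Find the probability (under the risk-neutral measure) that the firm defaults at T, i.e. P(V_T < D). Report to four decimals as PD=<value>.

PD=0.0935

d₁ = [ln(V₀/D) + (r + σ²/2)T] / (σ√T)
   = [ln(570.1784/453.1421) + (0.0146 + 0.5·0.2364²)·0.5107] / (0.2364·√0.5107)
   = [0.229744 + 0.021726] / 0.168939 = 1.488524
d₂ = d₁ − σ√T = 1.488524 − 0.168939 = 1.319584
risk-neutral PD = N(−d₂) = N(-1.319584) = 0.093487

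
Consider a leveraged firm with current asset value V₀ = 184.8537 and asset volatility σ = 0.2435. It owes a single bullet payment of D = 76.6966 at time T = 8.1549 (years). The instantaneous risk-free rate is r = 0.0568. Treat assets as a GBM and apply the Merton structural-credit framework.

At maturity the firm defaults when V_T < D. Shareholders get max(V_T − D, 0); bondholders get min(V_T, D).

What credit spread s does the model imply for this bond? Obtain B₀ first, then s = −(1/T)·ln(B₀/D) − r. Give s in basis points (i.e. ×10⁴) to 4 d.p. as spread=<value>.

d₁ = [ln(V₀/D) + (r + σ²/2)T] / (σ√T)
   = [ln(184.8537/76.6966) + (0.0568 + 0.5·0.2435²)·8.1549] / (0.2435·√8.1549)
   = [0.879707 + 0.704960] / 0.695358 = 2.278923
d₂ = d₁ − σ√T = 2.278923 − 0.695358 = 1.583565
N(d₁) = 0.988664,  N(d₂) = 0.943354,  e^(−rT) = 0.629268
E₀ = V₀·N(d₁) − D·e^(−rT)·N(d₂)
   = 184.8537·0.988664 − 76.6966·0.629268·0.943354 = 137.229434
B₀ = V₀ − E₀ = 184.8537 − 137.229434 = 47.624266
spread = −(1/T)·ln(B₀/D) − r = −(1/8.1549)·ln(47.624266/76.6966) − 0.0568 = 0.00163296
in basis points: 0.00163296 × 10⁴ = 16.3296 bp

spread=16.3296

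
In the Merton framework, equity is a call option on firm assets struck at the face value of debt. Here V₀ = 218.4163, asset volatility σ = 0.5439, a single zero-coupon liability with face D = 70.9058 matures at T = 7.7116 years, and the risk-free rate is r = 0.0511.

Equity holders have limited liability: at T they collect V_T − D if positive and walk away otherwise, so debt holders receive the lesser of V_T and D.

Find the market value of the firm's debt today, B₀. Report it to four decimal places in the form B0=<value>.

d₁ = [ln(V₀/D) + (r + σ²/2)T] / (σ√T)
   = [ln(218.4163/70.9058) + (0.0511 + 0.5·0.5439²)·7.7116] / (0.5439·√7.7116)
   = [1.125051 + 1.534713] / 1.510398 = 1.760969
d₂ = d₁ − σ√T = 1.760969 − 1.510398 = 0.250572
N(d₁) = 0.960878,  N(d₂) = 0.598927,  e^(−rT) = 0.674312
E₀ = V₀·N(d₁) − D·e^(−rT)·N(d₂)
   = 218.4163·0.960878 − 70.9058·0.674312·0.598927 = 181.235180
B₀ = V₀ − E₀ = 218.4163 − 181.235180 = 37.181120

B0=37.1811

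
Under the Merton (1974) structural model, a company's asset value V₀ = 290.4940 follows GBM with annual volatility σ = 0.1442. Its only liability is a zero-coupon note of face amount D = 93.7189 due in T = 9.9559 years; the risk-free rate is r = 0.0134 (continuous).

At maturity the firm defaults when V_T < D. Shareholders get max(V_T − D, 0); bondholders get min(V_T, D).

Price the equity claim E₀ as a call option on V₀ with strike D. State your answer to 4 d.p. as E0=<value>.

E0=208.5359

d₁ = [ln(V₀/D) + (r + σ²/2)T] / (σ√T)
   = [ln(290.4940/93.7189) + (0.0134 + 0.5·0.1442²)·9.9559] / (0.1442·√9.9559)
   = [1.131283 + 0.236919] / 0.454994 = 3.007078
d₂ = d₁ − σ√T = 3.007078 − 0.454994 = 2.552084
N(d₁) = 0.998681,  N(d₂) = 0.994646,  e^(−rT) = 0.875107
E₀ = V₀·N(d₁) − D·e^(−rT)·N(d₂)
   = 290.4940·0.998681 − 93.7189·0.875107·0.994646 = 208.535915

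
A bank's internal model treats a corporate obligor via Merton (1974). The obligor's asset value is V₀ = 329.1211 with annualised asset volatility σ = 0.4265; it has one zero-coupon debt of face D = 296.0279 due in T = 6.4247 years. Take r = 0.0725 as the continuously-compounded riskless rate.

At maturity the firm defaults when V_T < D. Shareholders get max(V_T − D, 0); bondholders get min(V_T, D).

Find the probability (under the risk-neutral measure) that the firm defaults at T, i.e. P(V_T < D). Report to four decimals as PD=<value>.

d₁ = [ln(V₀/D) + (r + σ²/2)T] / (σ√T)
   = [ln(329.1211/296.0279) + (0.0725 + 0.5·0.4265²)·6.4247] / (0.4265·√6.4247)
   = [0.105972 + 1.050124] / 1.081049 = 1.069421
d₂ = d₁ − σ√T = 1.069421 − 1.081049 = -0.011628
risk-neutral PD = N(−d₂) = N(0.011628) = 0.504639

PD=0.5046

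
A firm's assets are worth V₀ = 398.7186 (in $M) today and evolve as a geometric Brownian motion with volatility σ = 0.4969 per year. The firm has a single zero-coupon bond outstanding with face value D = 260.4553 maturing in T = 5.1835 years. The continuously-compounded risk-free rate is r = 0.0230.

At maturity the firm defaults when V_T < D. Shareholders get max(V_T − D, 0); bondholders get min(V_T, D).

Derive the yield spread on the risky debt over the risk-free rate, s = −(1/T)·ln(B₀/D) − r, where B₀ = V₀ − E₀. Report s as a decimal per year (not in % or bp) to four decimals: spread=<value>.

d₁ = [ln(V₀/D) + (r + σ²/2)T] / (σ√T)
   = [ln(398.7186/260.4553) + (0.0230 + 0.5·0.4969²)·5.1835] / (0.4969·√5.1835)
   = [0.425825 + 0.759148] / 1.131307 = 1.047437
d₂ = d₁ − σ√T = 1.047437 − 1.131307 = -0.083870
N(d₁) = 0.852551,  N(d₂) = 0.466580,  e^(−rT) = 0.887612
E₀ = V₀·N(d₁) − D·e^(−rT)·N(d₂)
   = 398.7186·0.852551 − 260.4553·0.887612·0.466580 = 232.062480
B₀ = V₀ − E₀ = 398.7186 − 232.062480 = 166.656120
spread = −(1/T)·ln(B₀/D) − r = −(1/5.1835)·ln(166.656120/260.4553) − 0.0230 = 0.06313846

spread=0.0631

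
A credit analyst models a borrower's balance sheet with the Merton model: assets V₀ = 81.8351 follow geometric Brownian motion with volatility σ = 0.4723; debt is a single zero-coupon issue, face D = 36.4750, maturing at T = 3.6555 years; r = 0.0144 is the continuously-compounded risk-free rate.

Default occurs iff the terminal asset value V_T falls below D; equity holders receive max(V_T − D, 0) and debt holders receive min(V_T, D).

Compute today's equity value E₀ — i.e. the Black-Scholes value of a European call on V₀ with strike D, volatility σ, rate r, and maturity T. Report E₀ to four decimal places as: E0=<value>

d₁ = [ln(V₀/D) + (r + σ²/2)T] / (σ√T)
   = [ln(81.8351/36.4750) + (0.0144 + 0.5·0.4723²)·3.6555] / (0.4723·√3.6555)
   = [0.808079 + 0.460350] / 0.903007 = 1.404672
d₂ = d₁ − σ√T = 1.404672 − 0.903007 = 0.501665
N(d₁) = 0.919941,  N(d₂) = 0.692048,  e^(−rT) = 0.948722
E₀ = V₀·N(d₁) − D·e^(−rT)·N(d₂)
   = 81.8351·0.919941 − 36.4750·0.948722·0.692048 = 51.335346

E0=51.3353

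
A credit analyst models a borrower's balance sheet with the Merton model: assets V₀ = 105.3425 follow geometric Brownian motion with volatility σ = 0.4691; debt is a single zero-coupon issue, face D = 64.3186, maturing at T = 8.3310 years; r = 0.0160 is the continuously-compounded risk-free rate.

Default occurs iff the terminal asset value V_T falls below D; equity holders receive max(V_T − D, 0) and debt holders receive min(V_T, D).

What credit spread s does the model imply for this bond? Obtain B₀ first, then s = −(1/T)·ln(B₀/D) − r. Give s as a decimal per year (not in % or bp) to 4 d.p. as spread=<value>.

d₁ = [ln(V₀/D) + (r + σ²/2)T] / (σ√T)
   = [ln(105.3425/64.3186) + (0.0160 + 0.5·0.4691²)·8.3310] / (0.4691·√8.3310)
   = [0.493368 + 1.049934] / 1.353985 = 1.139822
d₂ = d₁ − σ√T = 1.139822 − 1.353985 = -0.214163
N(d₁) = 0.872820,  N(d₂) = 0.415210,  e^(−rT) = 0.875206
E₀ = V₀·N(d₁) − D·e^(−rT)·N(d₂)
   = 105.3425·0.872820 − 64.3186·0.875206·0.415210 = 68.572016
B₀ = V₀ − E₀ = 105.3425 − 68.572016 = 36.770484
spread = −(1/T)·ln(B₀/D) − r = −(1/8.3310)·ln(36.770484/64.3186) − 0.0160 = 0.05111720

spread=0.0511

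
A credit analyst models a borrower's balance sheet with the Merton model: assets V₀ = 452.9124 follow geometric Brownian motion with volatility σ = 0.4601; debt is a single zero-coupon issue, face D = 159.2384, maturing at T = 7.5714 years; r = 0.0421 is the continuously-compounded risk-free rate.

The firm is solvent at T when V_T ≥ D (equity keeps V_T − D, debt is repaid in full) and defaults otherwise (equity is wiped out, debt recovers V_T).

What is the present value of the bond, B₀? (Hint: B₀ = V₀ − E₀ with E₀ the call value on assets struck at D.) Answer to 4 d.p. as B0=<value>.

d₁ = [ln(V₀/D) + (r + σ²/2)T] / (σ√T)
   = [ln(452.9124/159.2384) + (0.0421 + 0.5·0.4601²)·7.5714] / (0.4601·√7.5714)
   = [1.045296 + 1.120158] / 1.266019 = 1.710444
d₂ = d₁ − σ√T = 1.710444 − 1.266019 = 0.444424
N(d₁) = 0.956408,  N(d₂) = 0.671632,  e^(−rT) = 0.727053
E₀ = V₀·N(d₁) − D·e^(−rT)·N(d₂)
   = 452.9124·0.956408 − 159.2384·0.727053·0.671632 = 355.411034
B₀ = V₀ − E₀ = 452.9124 − 355.411034 = 97.501366

B0=97.5014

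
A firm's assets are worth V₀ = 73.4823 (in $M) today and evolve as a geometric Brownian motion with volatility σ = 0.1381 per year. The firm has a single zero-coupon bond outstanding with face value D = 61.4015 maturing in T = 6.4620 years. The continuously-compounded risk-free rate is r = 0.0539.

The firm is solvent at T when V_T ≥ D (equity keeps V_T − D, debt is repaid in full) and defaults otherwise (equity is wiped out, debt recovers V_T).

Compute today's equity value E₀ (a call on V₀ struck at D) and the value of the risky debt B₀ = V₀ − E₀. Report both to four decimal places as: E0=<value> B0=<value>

E0=30.7091 B0=42.7732

d₁ = [ln(V₀/D) + (r + σ²/2)T] / (σ√T)
   = [ln(73.4823/61.4015) + (0.0539 + 0.5·0.1381²)·6.4620] / (0.1381·√6.4620)
   = [0.179610 + 0.409922] / 0.351057 = 1.679309
d₂ = d₁ − σ√T = 1.679309 − 0.351057 = 1.328252
N(d₁) = 0.953454,  N(d₂) = 0.907953,  e^(−rT) = 0.705886
E₀ = V₀·N(d₁) − D·e^(−rT)·N(d₂)
   = 73.4823·0.953454 − 61.4015·0.705886·0.907953 = 30.709110
B₀ = V₀ − E₀ = 73.4823 − 30.709110 = 42.773190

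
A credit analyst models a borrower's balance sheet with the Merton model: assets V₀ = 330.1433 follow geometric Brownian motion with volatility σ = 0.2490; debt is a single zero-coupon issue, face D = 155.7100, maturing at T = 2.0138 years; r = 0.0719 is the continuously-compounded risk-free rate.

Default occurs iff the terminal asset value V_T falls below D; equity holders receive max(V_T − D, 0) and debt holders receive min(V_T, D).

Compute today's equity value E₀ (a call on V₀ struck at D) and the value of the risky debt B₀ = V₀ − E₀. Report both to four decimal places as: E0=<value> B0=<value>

E0=195.5542 B0=134.5891

d₁ = [ln(V₀/D) + (r + σ²/2)T] / (σ√T)
   = [ln(330.1433/155.7100) + (0.0719 + 0.5·0.2490²)·2.0138] / (0.2490·√2.0138)
   = [0.751531 + 0.207221] / 0.353352 = 2.713307
d₂ = d₁ − σ√T = 2.713307 − 0.353352 = 2.359955
N(d₁) = 0.996669,  N(d₂) = 0.990861,  e^(−rT) = 0.865202
E₀ = V₀·N(d₁) − D·e^(−rT)·N(d₂)
   = 330.1433·0.996669 − 155.7100·0.865202·0.990861 = 195.554213
B₀ = V₀ − E₀ = 330.1433 − 195.554213 = 134.589087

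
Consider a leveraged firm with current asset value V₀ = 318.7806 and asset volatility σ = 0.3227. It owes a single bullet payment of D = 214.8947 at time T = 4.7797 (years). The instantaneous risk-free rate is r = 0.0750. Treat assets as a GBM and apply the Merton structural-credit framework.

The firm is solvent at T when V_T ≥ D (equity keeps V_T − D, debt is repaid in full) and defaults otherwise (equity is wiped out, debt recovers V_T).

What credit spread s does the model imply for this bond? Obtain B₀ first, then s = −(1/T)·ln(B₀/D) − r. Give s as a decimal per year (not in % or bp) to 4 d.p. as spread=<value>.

spread=0.0157

d₁ = [ln(V₀/D) + (r + σ²/2)T] / (σ√T)
   = [ln(318.7806/214.8947) + (0.0750 + 0.5·0.3227²)·4.7797] / (0.3227·√4.7797)
   = [0.394355 + 0.607345] / 0.705504 = 1.419837
d₂ = d₁ − σ√T = 1.419837 − 0.705504 = 0.714333
N(d₁) = 0.922172,  N(d₂) = 0.762489,  e^(−rT) = 0.698739
E₀ = V₀·N(d₁) − D·e^(−rT)·N(d₂)
   = 318.7806·0.922172 − 214.8947·0.698739·0.762489 = 179.478785
B₀ = V₀ − E₀ = 318.7806 − 179.478785 = 139.301815
spread = −(1/T)·ln(B₀/D) − r = −(1/4.7797)·ln(139.301815/214.8947) − 0.0750 = 0.01569716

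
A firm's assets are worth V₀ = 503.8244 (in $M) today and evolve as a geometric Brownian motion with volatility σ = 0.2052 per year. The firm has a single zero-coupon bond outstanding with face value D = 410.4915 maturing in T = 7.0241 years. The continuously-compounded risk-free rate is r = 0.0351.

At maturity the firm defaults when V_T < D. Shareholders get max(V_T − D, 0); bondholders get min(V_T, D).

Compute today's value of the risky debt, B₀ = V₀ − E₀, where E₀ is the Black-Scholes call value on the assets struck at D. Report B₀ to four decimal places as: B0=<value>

B0=296.4221

d₁ = [ln(V₀/D) + (r + σ²/2)T] / (σ√T)
   = [ln(503.8244/410.4915) + (0.0351 + 0.5·0.2052²)·7.0241] / (0.2052·√7.0241)
   = [0.204873 + 0.394428] / 0.543842 = 1.101976
d₂ = d₁ − σ√T = 1.101976 − 0.543842 = 0.558134
N(d₁) = 0.864764,  N(d₂) = 0.711623,  e^(−rT) = 0.781495
E₀ = V₀·N(d₁) − D·e^(−rT)·N(d₂)
   = 503.8244·0.864764 − 410.4915·0.781495·0.711623 = 207.402288
B₀ = V₀ − E₀ = 503.8244 − 207.402288 = 296.422112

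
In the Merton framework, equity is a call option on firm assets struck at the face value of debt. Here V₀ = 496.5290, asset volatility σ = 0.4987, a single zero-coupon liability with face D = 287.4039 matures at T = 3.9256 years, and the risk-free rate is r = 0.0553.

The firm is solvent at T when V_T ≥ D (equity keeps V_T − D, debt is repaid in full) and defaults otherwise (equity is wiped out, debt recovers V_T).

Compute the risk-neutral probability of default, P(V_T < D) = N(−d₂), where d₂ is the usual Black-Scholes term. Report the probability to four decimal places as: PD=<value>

d₁ = [ln(V₀/D) + (r + σ²/2)T] / (σ√T)
   = [ln(496.5290/287.4039) + (0.0553 + 0.5·0.4987²)·3.9256] / (0.4987·√3.9256)
   = [0.546753 + 0.705237] / 0.988081 = 1.267094
d₂ = d₁ − σ√T = 1.267094 − 0.988081 = 0.279013
risk-neutral PD = N(−d₂) = N(-0.279013) = 0.390117

PD=0.3901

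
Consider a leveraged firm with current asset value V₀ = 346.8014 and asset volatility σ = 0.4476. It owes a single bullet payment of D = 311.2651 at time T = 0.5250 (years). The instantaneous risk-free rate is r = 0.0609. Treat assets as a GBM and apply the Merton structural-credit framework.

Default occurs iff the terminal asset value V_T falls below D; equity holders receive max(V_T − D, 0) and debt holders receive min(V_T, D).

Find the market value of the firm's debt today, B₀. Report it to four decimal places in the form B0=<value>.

B0=278.5870

d₁ = [ln(V₀/D) + (r + σ²/2)T] / (σ√T)
   = [ln(346.8014/311.2651) + (0.0609 + 0.5·0.4476²)·0.5250] / (0.4476·√0.5250)
   = [0.108107 + 0.084563] / 0.324317 = 0.594081
d₂ = d₁ − σ√T = 0.594081 − 0.324317 = 0.269764
N(d₁) = 0.723771,  N(d₂) = 0.606329,  e^(−rT) = 0.968533
E₀ = V₀·N(d₁) − D·e^(−rT)·N(d₂)
   = 346.8014·0.723771 − 311.2651·0.968533·0.606329 = 68.214421
B₀ = V₀ − E₀ = 346.8014 − 68.214421 = 278.586979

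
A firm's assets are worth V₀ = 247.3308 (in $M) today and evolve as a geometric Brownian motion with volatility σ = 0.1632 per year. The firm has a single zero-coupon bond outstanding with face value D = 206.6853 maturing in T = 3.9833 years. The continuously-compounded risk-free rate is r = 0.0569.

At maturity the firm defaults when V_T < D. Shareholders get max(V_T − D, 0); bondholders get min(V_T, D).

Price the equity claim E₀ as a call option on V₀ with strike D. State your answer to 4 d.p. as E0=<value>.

d₁ = [ln(V₀/D) + (r + σ²/2)T] / (σ√T)
   = [ln(247.3308/206.6853) + (0.0569 + 0.5·0.1632²)·3.9833] / (0.1632·√3.9833)
   = [0.179529 + 0.279696] / 0.325718 = 1.409886
d₂ = d₁ − σ√T = 1.409886 − 0.325718 = 1.084168
N(d₁) = 0.920713,  N(d₂) = 0.860855,  e^(−rT) = 0.797200
E₀ = V₀·N(d₁) − D·e^(−rT)·N(d₂)
   = 247.3308·0.920713 − 206.6853·0.797200·0.860855 = 85.878132

E0=85.8781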